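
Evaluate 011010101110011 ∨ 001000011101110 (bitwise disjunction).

OR: 1 when either bit is 1
  011010101110011
| 001000011101110
-----------------
  011010111111111
Decimal: 13683 | 4334 = 13823



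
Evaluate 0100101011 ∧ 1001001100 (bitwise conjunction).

AND: 1 only when both bits are 1
  0100101011
& 1001001100
------------
  0000001000
Decimal: 299 & 588 = 8



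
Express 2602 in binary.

Using repeated division by 2:
2602 ÷ 2 = 1301 remainder 0
1301 ÷ 2 = 650 remainder 1
650 ÷ 2 = 325 remainder 0
325 ÷ 2 = 162 remainder 1
162 ÷ 2 = 81 remainder 0
81 ÷ 2 = 40 remainder 1
40 ÷ 2 = 20 remainder 0
20 ÷ 2 = 10 remainder 0
10 ÷ 2 = 5 remainder 0
5 ÷ 2 = 2 remainder 1
2 ÷ 2 = 1 remainder 0
1 ÷ 2 = 0 remainder 1
Reading remainders bottom to top: 101000101010



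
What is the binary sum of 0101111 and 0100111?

Add column by column from the right: bit + bit + carry-in; write the sum mod 2, carry 1 when the sum is 2 or 3.
carry:  1011110
        0101111
+       0100111
---------------
       01010110
(the carry out of the leftmost column, 0, becomes the leading bit)
Decimal check:
  0101111 = 32 + 8 + 4 + 2 + 1 = 47
  0100111 = 32 + 4 + 2 + 1 = 39
  47 + 39 = 86, and 01010110 = 64 + 16 + 4 + 2 = 86 ✓



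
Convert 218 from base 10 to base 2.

Using repeated division by 2:
218 ÷ 2 = 109 remainder 0
109 ÷ 2 = 54 remainder 1
54 ÷ 2 = 27 remainder 0
27 ÷ 2 = 13 remainder 1
13 ÷ 2 = 6 remainder 1
6 ÷ 2 = 3 remainder 0
3 ÷ 2 = 1 remainder 1
1 ÷ 2 = 0 remainder 1
Reading remainders bottom to top: 11011010



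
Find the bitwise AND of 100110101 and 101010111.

AND: 1 only when both bits are 1
  100110101
& 101010111
-----------
  100010101
Decimal: 309 & 343 = 277



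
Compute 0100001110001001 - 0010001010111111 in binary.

Method 1 - Direct subtraction (column by column from the right: bit − bit − borrow-in; if negative, add 2 and borrow 1 from the next column):
borrow: 0100000111111100
        0100001110001001
-       0010001010111111
------------------------
        0010000011001010

Method 2 - Add two's complement:
Two's complement of 0010001010111111: invert → 1101110101000000, add 1 → 1101110101000001
  0100001110001001
+ 1101110101000001
------------------
 10010000011001010  (end carry out of the top bit = 1)
Discarding the end carry: 0010000011001010
Decimal check:
  0100001110001001 = 16384 + 512 + 256 + 128 + 8 + 1 = 17289
  0010001010111111 = 8192 + 512 + 128 + 32 + 16 + 8 + 4 + 2 + 1 = 8895
  17289 - 8895 = 8394, and 0010000011001010 = 8192 + 128 + 64 + 8 + 2 = 8394 ✓



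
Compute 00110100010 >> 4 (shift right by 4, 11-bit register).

Original: 00110100010 (decimal 418)
Shift right by 4 positions
Drop the 4 low bits; fill with zeros on the left
Result: 00000011010 (decimal 26)
Equivalent: 418 >> 4 = 418 ÷ 2^4 = 26



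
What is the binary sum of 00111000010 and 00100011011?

Add column by column from the right: bit + bit + carry-in; write the sum mod 2, carry 1 when the sum is 2 or 3.
carry:  01000000100
        00111000010
+       00100011011
-------------------
       001011011101
(the carry out of the leftmost column, 0, becomes the leading bit)
Decimal check:
  00111000010 = 256 + 128 + 64 + 2 = 450
  00100011011 = 256 + 16 + 8 + 2 + 1 = 283
  450 + 283 = 733, and 001011011101 = 512 + 128 + 64 + 16 + 8 + 4 + 1 = 733 ✓



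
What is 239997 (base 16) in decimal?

Expand by place value (powers of 16):
239997 = 2 × 16^5 + 3 × 16^4 + 9 × 16^3 + 9 × 16^2 + 9 × 16^1 + 7 × 16^0
= 2 × 1048576 + 3 × 65536 + 9 × 4096 + 9 × 256 + 9 × 16 + 7 × 1
= 2097152 + 196608 + 36864 + 2304 + 144 + 7
= 2333079



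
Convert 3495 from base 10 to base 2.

Using repeated division by 2:
3495 ÷ 2 = 1747 remainder 1
1747 ÷ 2 = 873 remainder 1
873 ÷ 2 = 436 remainder 1
436 ÷ 2 = 218 remainder 0
218 ÷ 2 = 109 remainder 0
109 ÷ 2 = 54 remainder 1
54 ÷ 2 = 27 remainder 0
27 ÷ 2 = 13 remainder 1
13 ÷ 2 = 6 remainder 1
6 ÷ 2 = 3 remainder 0
3 ÷ 2 = 1 remainder 1
1 ÷ 2 = 0 remainder 1
Reading remainders bottom to top: 110110100111



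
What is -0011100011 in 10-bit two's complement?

Original: 0011100011
Step 1 - Invert all bits: 1100011100
Step 2 - Add 1: 1100011101
Verification: 0011100011 + 1100011101 = 10000000000; discarding the end carry (carry out of the top bit) leaves the 10-bit value 0000000000, as required for x + (-x)



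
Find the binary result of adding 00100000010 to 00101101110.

Add column by column from the right: bit + bit + carry-in; write the sum mod 2, carry 1 when the sum is 2 or 3.
carry:  01000011100
        00100000010
+       00101101110
-------------------
       001001110000
(the carry out of the leftmost column, 0, becomes the leading bit)
Decimal check:
  00100000010 = 256 + 2 = 258
  00101101110 = 256 + 64 + 32 + 8 + 4 + 2 = 366
  258 + 366 = 624, and 001001110000 = 512 + 64 + 32 + 16 = 624 ✓



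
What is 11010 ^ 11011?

XOR: 1 when bits differ
  11010
^ 11011
-------
  00001
Decimal: 26 ^ 27 = 1



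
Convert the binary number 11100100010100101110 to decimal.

Sum of powers of 2 for each 1-bit:
2^1 + 2^2 + 2^3 + 2^5 + 2^8 + 2^10 + 2^14 + 2^17 + 2^18 + 2^19
= 2 + 4 + 8 + 32 + 256 + 1024 + 16384 + 131072 + 262144 + 524288
= 935214



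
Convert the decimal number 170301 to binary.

Using repeated division by 2:
170301 ÷ 2 = 85150 remainder 1
85150 ÷ 2 = 42575 remainder 0
42575 ÷ 2 = 21287 remainder 1
21287 ÷ 2 = 10643 remainder 1
10643 ÷ 2 = 5321 remainder 1
5321 ÷ 2 = 2660 remainder 1
2660 ÷ 2 = 1330 remainder 0
1330 ÷ 2 = 665 remainder 0
665 ÷ 2 = 332 remainder 1
332 ÷ 2 = 166 remainder 0
166 ÷ 2 = 83 remainder 0
83 ÷ 2 = 41 remainder 1
41 ÷ 2 = 20 remainder 1
20 ÷ 2 = 10 remainder 0
10 ÷ 2 = 5 remainder 0
5 ÷ 2 = 2 remainder 1
2 ÷ 2 = 1 remainder 0
1 ÷ 2 = 0 remainder 1
Reading remainders bottom to top: 101001100100111101



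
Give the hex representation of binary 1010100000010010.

Group into 4-bit nibbles from right:
  1010 = A
  1000 = 8
  0001 = 1
  0010 = 2
Result: A812



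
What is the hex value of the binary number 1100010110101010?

Group into 4-bit nibbles from right:
  1100 = C
  0101 = 5
  1010 = A
  1010 = A
Result: C5AA



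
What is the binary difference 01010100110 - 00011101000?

Method 1 - Direct subtraction (column by column from the right: bit − bit − borrow-in; if negative, add 2 and borrow 1 from the next column):
borrow: 01111110000
        01010100110
-       00011101000
-------------------
        00110111110

Method 2 - Add two's complement:
Two's complement of 00011101000: invert → 11100010111, add 1 → 11100011000
  01010100110
+ 11100011000
-------------
 100110111110  (end carry out of the top bit = 1)
Discarding the end carry: 00110111110
Decimal check:
  01010100110 = 512 + 128 + 32 + 4 + 2 = 678
  00011101000 = 128 + 64 + 32 + 8 = 232
  678 - 232 = 446, and 00110111110 = 256 + 128 + 32 + 16 + 8 + 4 + 2 = 446 ✓



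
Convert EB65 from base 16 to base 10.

Expand by place value (powers of 16):
Digit values: E = 14, B = 11
EB65 = 14 × 16^3 + 11 × 16^2 + 6 × 16^1 + 5 × 16^0
= 14 × 4096 + 11 × 256 + 6 × 16 + 5 × 1
= 57344 + 2816 + 96 + 5
= 60261



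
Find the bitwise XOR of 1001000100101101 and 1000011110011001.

XOR: 1 when bits differ
  1001000100101101
^ 1000011110011001
------------------
  0001011010110100
Decimal: 37165 ^ 34713 = 5812



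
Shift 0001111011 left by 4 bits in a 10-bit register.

Original: 0001111011 (decimal 123)
Shift left by 4 positions
Append 4 zeros on the right and drop the 4 high bits that overflow the 10-bit width
Result: 1110110000 (decimal 944)
Equivalent: 123 << 4 = 123 × 2^4 = 1968, truncated to 10 bits = 944



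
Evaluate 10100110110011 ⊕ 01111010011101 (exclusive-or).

XOR: 1 when bits differ
  10100110110011
^ 01111010011101
----------------
  11011100101110
Decimal: 10675 ^ 7837 = 14126



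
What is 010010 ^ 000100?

XOR: 1 when bits differ
  010010
^ 000100
--------
  010110
Decimal: 18 ^ 4 = 22



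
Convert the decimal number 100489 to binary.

Using repeated division by 2:
100489 ÷ 2 = 50244 remainder 1
50244 ÷ 2 = 25122 remainder 0
25122 ÷ 2 = 12561 remainder 0
12561 ÷ 2 = 6280 remainder 1
6280 ÷ 2 = 3140 remainder 0
3140 ÷ 2 = 1570 remainder 0
1570 ÷ 2 = 785 remainder 0
785 ÷ 2 = 392 remainder 1
392 ÷ 2 = 196 remainder 0
196 ÷ 2 = 98 remainder 0
98 ÷ 2 = 49 remainder 0
49 ÷ 2 = 24 remainder 1
24 ÷ 2 = 12 remainder 0
12 ÷ 2 = 6 remainder 0
6 ÷ 2 = 3 remainder 0
3 ÷ 2 = 1 remainder 1
1 ÷ 2 = 0 remainder 1
Reading remainders bottom to top: 11000100010001001



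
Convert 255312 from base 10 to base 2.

Using repeated division by 2:
255312 ÷ 2 = 127656 remainder 0
127656 ÷ 2 = 63828 remainder 0
63828 ÷ 2 = 31914 remainder 0
31914 ÷ 2 = 15957 remainder 0
15957 ÷ 2 = 7978 remainder 1
7978 ÷ 2 = 3989 remainder 0
3989 ÷ 2 = 1994 remainder 1
1994 ÷ 2 = 997 remainder 0
997 ÷ 2 = 498 remainder 1
498 ÷ 2 = 249 remainder 0
249 ÷ 2 = 124 remainder 1
124 ÷ 2 = 62 remainder 0
62 ÷ 2 = 31 remainder 0
31 ÷ 2 = 15 remainder 1
15 ÷ 2 = 7 remainder 1
7 ÷ 2 = 3 remainder 1
3 ÷ 2 = 1 remainder 1
1 ÷ 2 = 0 remainder 1
Reading remainders bottom to top: 111110010101010000



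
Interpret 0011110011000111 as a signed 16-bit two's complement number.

Binary: 0011110011000111
Sign bit: 0 (non-negative)
Read directly as an unsigned value:
0011110011000111 = 8192 + 4096 + 2048 + 1024 + 128 + 64 + 4 + 2 + 1 = 15559
Value: 15559



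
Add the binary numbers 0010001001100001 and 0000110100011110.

Add column by column from the right: bit + bit + carry-in; write the sum mod 2, carry 1 when the sum is 2 or 3.
carry:  0000000000000000
        0010001001100001
+       0000110100011110
------------------------
       00010111101111111
(the carry out of the leftmost column, 0, becomes the leading bit)
Decimal check:
  0010001001100001 = 8192 + 512 + 64 + 32 + 1 = 8801
  0000110100011110 = 2048 + 1024 + 256 + 16 + 8 + 4 + 2 = 3358
  8801 + 3358 = 12159, and 00010111101111111 = 8192 + 2048 + 1024 + 512 + 256 + 64 + 32 + 16 + 8 + 4 + 2 + 1 = 12159 ✓



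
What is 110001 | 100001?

OR: 1 when either bit is 1
  110001
| 100001
--------
  110001
Decimal: 49 | 33 = 49



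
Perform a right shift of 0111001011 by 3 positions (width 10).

Original: 0111001011 (decimal 459)
Shift right by 3 positions
Drop the 3 low bits; fill with zeros on the left
Result: 0000111001 (decimal 57)
Equivalent: 459 >> 3 = 459 ÷ 2^3 = 57



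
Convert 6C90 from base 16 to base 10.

Expand by place value (powers of 16):
Digit values: C = 12
6C90 = 6 × 16^3 + 12 × 16^2 + 9 × 16^1 + 0 × 16^0
= 6 × 4096 + 12 × 256 + 9 × 16 + 0 × 1
= 24576 + 3072 + 144 + 0
= 27792



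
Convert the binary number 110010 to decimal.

Sum of powers of 2 for each 1-bit:
2^1 + 2^4 + 2^5
= 2 + 16 + 32
= 50



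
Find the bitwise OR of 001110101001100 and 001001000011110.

OR: 1 when either bit is 1
  001110101001100
| 001001000011110
-----------------
  001111101011110
Decimal: 7500 | 4638 = 8030



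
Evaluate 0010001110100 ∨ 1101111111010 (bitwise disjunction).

OR: 1 when either bit is 1
  0010001110100
| 1101111111010
---------------
  1111111111110
Decimal: 1140 | 7162 = 8190



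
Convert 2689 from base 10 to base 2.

Using repeated division by 2:
2689 ÷ 2 = 1344 remainder 1
1344 ÷ 2 = 672 remainder 0
672 ÷ 2 = 336 remainder 0
336 ÷ 2 = 168 remainder 0
168 ÷ 2 = 84 remainder 0
84 ÷ 2 = 42 remainder 0
42 ÷ 2 = 21 remainder 0
21 ÷ 2 = 10 remainder 1
10 ÷ 2 = 5 remainder 0
5 ÷ 2 = 2 remainder 1
2 ÷ 2 = 1 remainder 0
1 ÷ 2 = 0 remainder 1
Reading remainders bottom to top: 101010000001



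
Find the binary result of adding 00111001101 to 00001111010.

Add column by column from the right: bit + bit + carry-in; write the sum mod 2, carry 1 when the sum is 2 or 3.
carry:  01111110000
        00111001101
+       00001111010
-------------------
       001001000111
(the carry out of the leftmost column, 0, becomes the leading bit)
Decimal check:
  00111001101 = 256 + 128 + 64 + 8 + 4 + 1 = 461
  00001111010 = 64 + 32 + 16 + 8 + 2 = 122
  461 + 122 = 583, and 001001000111 = 512 + 64 + 4 + 2 + 1 = 583 ✓



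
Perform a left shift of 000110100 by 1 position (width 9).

Original: 000110100 (decimal 52)
Shift left by 1 position
Append 1 zero on the right
Result: 001101000 (decimal 104)
Equivalent: 52 << 1 = 52 × 2^1 = 104



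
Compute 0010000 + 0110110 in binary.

Add column by column from the right: bit + bit + carry-in; write the sum mod 2, carry 1 when the sum is 2 or 3.
carry:  1100000
        0010000
+       0110110
---------------
       01000110
(the carry out of the leftmost column, 0, becomes the leading bit)
Decimal check:
  0010000 = 16
  0110110 = 32 + 16 + 4 + 2 = 54
  16 + 54 = 70, and 01000110 = 64 + 4 + 2 = 70 ✓



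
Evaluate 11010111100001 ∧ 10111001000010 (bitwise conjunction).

AND: 1 only when both bits are 1
  11010111100001
& 10111001000010
----------------
  10010001000000
Decimal: 13793 & 11842 = 9280



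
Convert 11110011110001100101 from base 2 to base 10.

Sum of powers of 2 for each 1-bit:
2^0 + 2^2 + 2^5 + 2^6 + 2^10 + 2^11 + 2^12 + 2^13 + 2^16 + 2^17 + 2^18 + 2^19
= 1 + 4 + 32 + 64 + 1024 + 2048 + 4096 + 8192 + 65536 + 131072 + 262144 + 524288
= 998501



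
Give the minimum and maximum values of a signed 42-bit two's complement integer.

For 42-bit two's complement:
Minimum: -2^41 = -2199023255552
Maximum: 2^41 - 1 = 2199023255551



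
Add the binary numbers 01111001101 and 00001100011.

Add column by column from the right: bit + bit + carry-in; write the sum mod 2, carry 1 when the sum is 2 or 3.
carry:  11110011110
        01111001101
+       00001100011
-------------------
       010000110000
(the carry out of the leftmost column, 0, becomes the leading bit)
Decimal check:
  01111001101 = 512 + 256 + 128 + 64 + 8 + 4 + 1 = 973
  00001100011 = 64 + 32 + 2 + 1 = 99
  973 + 99 = 1072, and 010000110000 = 1024 + 32 + 16 = 1072 ✓



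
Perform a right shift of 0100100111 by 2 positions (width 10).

Original: 0100100111 (decimal 295)
Shift right by 2 positions
Drop the 2 low bits; fill with zeros on the left
Result: 0001001001 (decimal 73)
Equivalent: 295 >> 2 = 295 ÷ 2^2 = 73



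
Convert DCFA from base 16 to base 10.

Expand by place value (powers of 16):
Digit values: D = 13, C = 12, F = 15, A = 10
DCFA = 13 × 16^3 + 12 × 16^2 + 15 × 16^1 + 10 × 16^0
= 13 × 4096 + 12 × 256 + 15 × 16 + 10 × 1
= 53248 + 3072 + 240 + 10
= 56570



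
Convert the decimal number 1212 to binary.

Using repeated division by 2:
1212 ÷ 2 = 606 remainder 0
606 ÷ 2 = 303 remainder 0
303 ÷ 2 = 151 remainder 1
151 ÷ 2 = 75 remainder 1
75 ÷ 2 = 37 remainder 1
37 ÷ 2 = 18 remainder 1
18 ÷ 2 = 9 remainder 0
9 ÷ 2 = 4 remainder 1
4 ÷ 2 = 2 remainder 0
2 ÷ 2 = 1 remainder 0
1 ÷ 2 = 0 remainder 1
Reading remainders bottom to top: 10010111100



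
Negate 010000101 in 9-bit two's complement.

Original: 010000101
Step 1 - Invert all bits: 101111010
Step 2 - Add 1: 101111011
Verification: 010000101 + 101111011 = 1000000000; discarding the end carry (carry out of the top bit) leaves the 9-bit value 000000000, as required for x + (-x)



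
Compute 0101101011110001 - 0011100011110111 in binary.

Method 1 - Direct subtraction (column by column from the right: bit − bit − borrow-in; if negative, add 2 and borrow 1 from the next column):
borrow: 0100001111111100
        0101101011110001
-       0011100011110111
------------------------
        0010000111111010

Method 2 - Add two's complement:
Two's complement of 0011100011110111: invert → 1100011100001000, add 1 → 1100011100001001
  0101101011110001
+ 1100011100001001
------------------
 10010000111111010  (end carry out of the top bit = 1)
Discarding the end carry: 0010000111111010
Decimal check:
  0101101011110001 = 16384 + 4096 + 2048 + 512 + 128 + 64 + 32 + 16 + 1 = 23281
  0011100011110111 = 8192 + 4096 + 2048 + 128 + 64 + 32 + 16 + 4 + 2 + 1 = 14583
  23281 - 14583 = 8698, and 0010000111111010 = 8192 + 256 + 128 + 64 + 32 + 16 + 8 + 2 = 8698 ✓



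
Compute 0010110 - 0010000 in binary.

Method 1 - Direct subtraction (column by column from the right: bit − bit − borrow-in; if negative, add 2 and borrow 1 from the next column):
borrow: 0000000
        0010110
-       0010000
---------------
        0000110

Method 2 - Add two's complement:
Two's complement of 0010000: invert → 1101111, add 1 → 1110000
  0010110
+ 1110000
---------
 10000110  (end carry out of the top bit = 1)
Discarding the end carry: 0000110
Decimal check:
  0010110 = 16 + 4 + 2 = 22
  0010000 = 16
  22 - 16 = 6, and 0000110 = 4 + 2 = 6 ✓



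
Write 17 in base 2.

Using repeated division by 2:
17 ÷ 2 = 8 remainder 1
8 ÷ 2 = 4 remainder 0
4 ÷ 2 = 2 remainder 0
2 ÷ 2 = 1 remainder 0
1 ÷ 2 = 0 remainder 1
Reading remainders bottom to top: 10001



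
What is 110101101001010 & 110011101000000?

AND: 1 only when both bits are 1
  110101101001010
& 110011101000000
-----------------
  110001101000000
Decimal: 27466 & 26432 = 25408



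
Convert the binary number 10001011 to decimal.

Sum of powers of 2 for each 1-bit:
2^0 + 2^1 + 2^3 + 2^7
= 1 + 2 + 8 + 128
= 139



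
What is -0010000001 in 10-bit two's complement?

Original: 0010000001
Step 1 - Invert all bits: 1101111110
Step 2 - Add 1: 1101111111
Verification: 0010000001 + 1101111111 = 10000000000; discarding the end carry (carry out of the top bit) leaves the 10-bit value 0000000000, as required for x + (-x)



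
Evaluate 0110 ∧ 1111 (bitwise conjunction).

AND: 1 only when both bits are 1
  0110
& 1111
------
  0110
Decimal: 6 & 15 = 6



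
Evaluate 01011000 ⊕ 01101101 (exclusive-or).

XOR: 1 when bits differ
  01011000
^ 01101101
----------
  00110101
Decimal: 88 ^ 109 = 53



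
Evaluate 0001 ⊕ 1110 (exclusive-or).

XOR: 1 when bits differ
  0001
^ 1110
------
  1111
Decimal: 1 ^ 14 = 15



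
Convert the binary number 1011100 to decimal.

Sum of powers of 2 for each 1-bit:
2^2 + 2^3 + 2^4 + 2^6
= 4 + 8 + 16 + 64
= 92



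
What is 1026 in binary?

Using repeated division by 2:
1026 ÷ 2 = 513 remainder 0
513 ÷ 2 = 256 remainder 1
256 ÷ 2 = 128 remainder 0
128 ÷ 2 = 64 remainder 0
64 ÷ 2 = 32 remainder 0
32 ÷ 2 = 16 remainder 0
16 ÷ 2 = 8 remainder 0
8 ÷ 2 = 4 remainder 0
4 ÷ 2 = 2 remainder 0
2 ÷ 2 = 1 remainder 0
1 ÷ 2 = 0 remainder 1
Reading remainders bottom to top: 10000000010



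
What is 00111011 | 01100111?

OR: 1 when either bit is 1
  00111011
| 01100111
----------
  01111111
Decimal: 59 | 103 = 127



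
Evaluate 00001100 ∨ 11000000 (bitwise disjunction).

OR: 1 when either bit is 1
  00001100
| 11000000
----------
  11001100
Decimal: 12 | 192 = 204



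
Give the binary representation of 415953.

Using repeated division by 2:
415953 ÷ 2 = 207976 remainder 1
207976 ÷ 2 = 103988 remainder 0
103988 ÷ 2 = 51994 remainder 0
51994 ÷ 2 = 25997 remainder 0
25997 ÷ 2 = 12998 remainder 1
12998 ÷ 2 = 6499 remainder 0
6499 ÷ 2 = 3249 remainder 1
3249 ÷ 2 = 1624 remainder 1
1624 ÷ 2 = 812 remainder 0
812 ÷ 2 = 406 remainder 0
406 ÷ 2 = 203 remainder 0
203 ÷ 2 = 101 remainder 1
101 ÷ 2 = 50 remainder 1
50 ÷ 2 = 25 remainder 0
25 ÷ 2 = 12 remainder 1
12 ÷ 2 = 6 remainder 0
6 ÷ 2 = 3 remainder 0
3 ÷ 2 = 1 remainder 1
1 ÷ 2 = 0 remainder 1
Reading remainders bottom to top: 1100101100011010001



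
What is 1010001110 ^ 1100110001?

XOR: 1 when bits differ
  1010001110
^ 1100110001
------------
  0110111111
Decimal: 654 ^ 817 = 447



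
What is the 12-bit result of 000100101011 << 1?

Original: 000100101011 (decimal 299)
Shift left by 1 position
Append 1 zero on the right
Result: 001001010110 (decimal 598)
Equivalent: 299 << 1 = 299 × 2^1 = 598



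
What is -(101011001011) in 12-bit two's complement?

Original (sign bit 1, negative): 101011001011
Step 1 - Invert all bits: 010100110100
Step 2 - Add 1: 010100110101
Verification: 101011001011 + 010100110101 = 1000000000000; discarding the end carry (carry out of the top bit) leaves the 12-bit value 000000000000, as required for x + (-x)



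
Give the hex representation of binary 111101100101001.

Group into 4-bit nibbles from right:
  0111 = 7
  1011 = B
  0010 = 2
  1001 = 9
Result: 7B29



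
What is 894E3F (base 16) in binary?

Convert each hex digit to 4 bits:
  8 = 1000
  9 = 1001
  4 = 0100
  E = 1110
  3 = 0011
  F = 1111
Concatenate: 100010010100111000111111



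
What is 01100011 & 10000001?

AND: 1 only when both bits are 1
  01100011
& 10000001
----------
  00000001
Decimal: 99 & 129 = 1



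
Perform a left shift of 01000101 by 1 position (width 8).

Original: 01000101 (decimal 69)
Shift left by 1 position
Append 1 zero on the right
Result: 10001010 (decimal 138)
Equivalent: 69 << 1 = 69 × 2^1 = 138



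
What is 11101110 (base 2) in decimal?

Sum of powers of 2 for each 1-bit:
2^1 + 2^2 + 2^3 + 2^5 + 2^6 + 2^7
= 2 + 4 + 8 + 32 + 64 + 128
= 238



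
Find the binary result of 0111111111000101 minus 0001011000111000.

Method 1 - Direct subtraction (column by column from the right: bit − bit − borrow-in; if negative, add 2 and borrow 1 from the next column):
borrow: 0000000001110000
        0111111111000101
-       0001011000111000
------------------------
        0110100110001101

Method 2 - Add two's complement:
Two's complement of 0001011000111000: invert → 1110100111000111, add 1 → 1110100111001000
  0111111111000101
+ 1110100111001000
------------------
 10110100110001101  (end carry out of the top bit = 1)
Discarding the end carry: 0110100110001101
Decimal check:
  0111111111000101 = 16384 + 8192 + 4096 + 2048 + 1024 + 512 + 256 + 128 + 64 + 4 + 1 = 32709
  0001011000111000 = 4096 + 1024 + 512 + 32 + 16 + 8 = 5688
  32709 - 5688 = 27021, and 0110100110001101 = 16384 + 8192 + 2048 + 256 + 128 + 8 + 4 + 1 = 27021 ✓



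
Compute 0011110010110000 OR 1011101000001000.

OR: 1 when either bit is 1
  0011110010110000
| 1011101000001000
------------------
  1011111010111000
Decimal: 15536 | 47624 = 48824



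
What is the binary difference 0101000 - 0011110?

Method 1 - Direct subtraction (column by column from the right: bit − bit − borrow-in; if negative, add 2 and borrow 1 from the next column):
borrow: 0111100
        0101000
-       0011110
---------------
        0001010

Method 2 - Add two's complement:
Two's complement of 0011110: invert → 1100001, add 1 → 1100010
  0101000
+ 1100010
---------
 10001010  (end carry out of the top bit = 1)
Discarding the end carry: 0001010
Decimal check:
  0101000 = 32 + 8 = 40
  0011110 = 16 + 8 + 4 + 2 = 30
  40 - 30 = 10, and 0001010 = 8 + 2 = 10 ✓



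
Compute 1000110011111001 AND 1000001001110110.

AND: 1 only when both bits are 1
  1000110011111001
& 1000001001110110
------------------
  1000000001110000
Decimal: 36089 & 33398 = 32880



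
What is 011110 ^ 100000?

XOR: 1 when bits differ
  011110
^ 100000
--------
  111110
Decimal: 30 ^ 32 = 62



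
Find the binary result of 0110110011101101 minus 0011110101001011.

Method 1 - Direct subtraction (column by column from the right: bit − bit − borrow-in; if negative, add 2 and borrow 1 from the next column):
borrow: 0111111000000100
        0110110011101101
-       0011110101001011
------------------------
        0010111110100010

Method 2 - Add two's complement:
Two's complement of 0011110101001011: invert → 1100001010110100, add 1 → 1100001010110101
  0110110011101101
+ 1100001010110101
------------------
 10010111110100010  (end carry out of the top bit = 1)
Discarding the end carry: 0010111110100010
Decimal check:
  0110110011101101 = 16384 + 8192 + 2048 + 1024 + 128 + 64 + 32 + 8 + 4 + 1 = 27885
  0011110101001011 = 8192 + 4096 + 2048 + 1024 + 256 + 64 + 8 + 2 + 1 = 15691
  27885 - 15691 = 12194, and 0010111110100010 = 8192 + 2048 + 1024 + 512 + 256 + 128 + 32 + 2 = 12194 ✓



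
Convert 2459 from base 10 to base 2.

Using repeated division by 2:
2459 ÷ 2 = 1229 remainder 1
1229 ÷ 2 = 614 remainder 1
614 ÷ 2 = 307 remainder 0
307 ÷ 2 = 153 remainder 1
153 ÷ 2 = 76 remainder 1
76 ÷ 2 = 38 remainder 0
38 ÷ 2 = 19 remainder 0
19 ÷ 2 = 9 remainder 1
9 ÷ 2 = 4 remainder 1
4 ÷ 2 = 2 remainder 0
2 ÷ 2 = 1 remainder 0
1 ÷ 2 = 0 remainder 1
Reading remainders bottom to top: 100110011011



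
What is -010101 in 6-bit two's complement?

Original: 010101
Step 1 - Invert all bits: 101010
Step 2 - Add 1: 101011
Verification: 010101 + 101011 = 1000000; discarding the end carry (carry out of the top bit) leaves the 6-bit value 000000, as required for x + (-x)



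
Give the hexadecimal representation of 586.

Using repeated division by 16 (digits 10–15 are A–F):
586 ÷ 16 = 36 remainder 10 (A)
36 ÷ 16 = 2 remainder 4
2 ÷ 16 = 0 remainder 2
Reading remainders bottom to top: 24A



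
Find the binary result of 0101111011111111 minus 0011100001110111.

Method 1 - Direct subtraction (column by column from the right: bit − bit − borrow-in; if negative, add 2 and borrow 1 from the next column):
borrow: 0100000000000000
        0101111011111111
-       0011100001110111
------------------------
        0010011010001000

Method 2 - Add two's complement:
Two's complement of 0011100001110111: invert → 1100011110001000, add 1 → 1100011110001001
  0101111011111111
+ 1100011110001001
------------------
 10010011010001000  (end carry out of the top bit = 1)
Discarding the end carry: 0010011010001000
Decimal check:
  0101111011111111 = 16384 + 4096 + 2048 + 1024 + 512 + 128 + 64 + 32 + 16 + 8 + 4 + 2 + 1 = 24319
  0011100001110111 = 8192 + 4096 + 2048 + 64 + 32 + 16 + 4 + 2 + 1 = 14455
  24319 - 14455 = 9864, and 0010011010001000 = 8192 + 1024 + 512 + 128 + 8 = 9864 ✓



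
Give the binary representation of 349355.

Using repeated division by 2:
349355 ÷ 2 = 174677 remainder 1
174677 ÷ 2 = 87338 remainder 1
87338 ÷ 2 = 43669 remainder 0
43669 ÷ 2 = 21834 remainder 1
21834 ÷ 2 = 10917 remainder 0
10917 ÷ 2 = 5458 remainder 1
5458 ÷ 2 = 2729 remainder 0
2729 ÷ 2 = 1364 remainder 1
1364 ÷ 2 = 682 remainder 0
682 ÷ 2 = 341 remainder 0
341 ÷ 2 = 170 remainder 1
170 ÷ 2 = 85 remainder 0
85 ÷ 2 = 42 remainder 1
42 ÷ 2 = 21 remainder 0
21 ÷ 2 = 10 remainder 1
10 ÷ 2 = 5 remainder 0
5 ÷ 2 = 2 remainder 1
2 ÷ 2 = 1 remainder 0
1 ÷ 2 = 0 remainder 1
Reading remainders bottom to top: 1010101010010101011



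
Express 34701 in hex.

Using repeated division by 16 (digits 10–15 are A–F):
34701 ÷ 16 = 2168 remainder 13 (D)
2168 ÷ 16 = 135 remainder 8
135 ÷ 16 = 8 remainder 7
8 ÷ 16 = 0 remainder 8
Reading remainders bottom to top: 878D



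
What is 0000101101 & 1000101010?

AND: 1 only when both bits are 1
  0000101101
& 1000101010
------------
  0000101000
Decimal: 45 & 554 = 40



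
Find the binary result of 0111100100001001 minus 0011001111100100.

Method 1 - Direct subtraction (column by column from the right: bit − bit − borrow-in; if negative, add 2 and borrow 1 from the next column):
borrow: 0000111111001000
        0111100100001001
-       0011001111100100
------------------------
        0100010100100101

Method 2 - Add two's complement:
Two's complement of 0011001111100100: invert → 1100110000011011, add 1 → 1100110000011100
  0111100100001001
+ 1100110000011100
------------------
 10100010100100101  (end carry out of the top bit = 1)
Discarding the end carry: 0100010100100101
Decimal check:
  0111100100001001 = 16384 + 8192 + 4096 + 2048 + 256 + 8 + 1 = 30985
  0011001111100100 = 8192 + 4096 + 512 + 256 + 128 + 64 + 32 + 4 = 13284
  30985 - 13284 = 17701, and 0100010100100101 = 16384 + 1024 + 256 + 32 + 4 + 1 = 17701 ✓



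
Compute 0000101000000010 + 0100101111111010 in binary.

Add column by column from the right: bit + bit + carry-in; write the sum mod 2, carry 1 when the sum is 2 or 3.
carry:  0001010000000100
        0000101000000010
+       0100101111111010
------------------------
       00101010111111100
(the carry out of the leftmost column, 0, becomes the leading bit)
Decimal check:
  0000101000000010 = 2048 + 512 + 2 = 2562
  0100101111111010 = 16384 + 2048 + 512 + 256 + 128 + 64 + 32 + 16 + 8 + 2 = 19450
  2562 + 19450 = 22012, and 00101010111111100 = 16384 + 4096 + 1024 + 256 + 128 + 64 + 32 + 16 + 8 + 4 = 22012 ✓



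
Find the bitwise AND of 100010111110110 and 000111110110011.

AND: 1 only when both bits are 1
  100010111110110
& 000111110110011
-----------------
  000010110110010
Decimal: 17910 & 4019 = 1458



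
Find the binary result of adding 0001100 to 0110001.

Add column by column from the right: bit + bit + carry-in; write the sum mod 2, carry 1 when the sum is 2 or 3.
carry:  0000000
        0001100
+       0110001
---------------
       00111101
(the carry out of the leftmost column, 0, becomes the leading bit)
Decimal check:
  0001100 = 8 + 4 = 12
  0110001 = 32 + 16 + 1 = 49
  12 + 49 = 61, and 00111101 = 32 + 16 + 8 + 4 + 1 = 61 ✓



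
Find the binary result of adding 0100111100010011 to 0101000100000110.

Add column by column from the right: bit + bit + carry-in; write the sum mod 2, carry 1 when the sum is 2 or 3.
carry:  1011111000001100
        0100111100010011
+       0101000100000110
------------------------
       01010000000011001
(the carry out of the leftmost column, 0, becomes the leading bit)
Decimal check:
  0100111100010011 = 16384 + 2048 + 1024 + 512 + 256 + 16 + 2 + 1 = 20243
  0101000100000110 = 16384 + 4096 + 256 + 4 + 2 = 20742
  20243 + 20742 = 40985, and 01010000000011001 = 32768 + 8192 + 16 + 8 + 1 = 40985 ✓



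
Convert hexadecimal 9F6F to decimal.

Expand by place value (powers of 16):
Digit values: F = 15
9F6F = 9 × 16^3 + 15 × 16^2 + 6 × 16^1 + 15 × 16^0
= 9 × 4096 + 15 × 256 + 6 × 16 + 15 × 1
= 36864 + 3840 + 96 + 15
= 40815



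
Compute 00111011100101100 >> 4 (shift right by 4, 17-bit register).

Original: 00111011100101100 (decimal 30508)
Shift right by 4 positions
Drop the 4 low bits; fill with zeros on the left
Result: 00000011101110010 (decimal 1906)
Equivalent: 30508 >> 4 = 30508 ÷ 2^4 = 1906



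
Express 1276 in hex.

Using repeated division by 16 (digits 10–15 are A–F):
1276 ÷ 16 = 79 remainder 12 (C)
79 ÷ 16 = 4 remainder 15 (F)
4 ÷ 16 = 0 remainder 4
Reading remainders bottom to top: 4FC



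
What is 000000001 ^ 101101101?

XOR: 1 when bits differ
  000000001
^ 101101101
-----------
  101101100
Decimal: 1 ^ 365 = 364



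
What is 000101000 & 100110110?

AND: 1 only when both bits are 1
  000101000
& 100110110
-----------
  000100000
Decimal: 40 & 310 = 32



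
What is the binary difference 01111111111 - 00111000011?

Method 1 - Direct subtraction (column by column from the right: bit − bit − borrow-in; if negative, add 2 and borrow 1 from the next column):
borrow: 00000000000
        01111111111
-       00111000011
-------------------
        01000111100

Method 2 - Add two's complement:
Two's complement of 00111000011: invert → 11000111100, add 1 → 11000111101
  01111111111
+ 11000111101
-------------
 101000111100  (end carry out of the top bit = 1)
Discarding the end carry: 01000111100
Decimal check:
  01111111111 = 512 + 256 + 128 + 64 + 32 + 16 + 8 + 4 + 2 + 1 = 1023
  00111000011 = 256 + 128 + 64 + 2 + 1 = 451
  1023 - 451 = 572, and 01000111100 = 512 + 32 + 16 + 8 + 4 = 572 ✓



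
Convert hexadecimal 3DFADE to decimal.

Expand by place value (powers of 16):
Digit values: D = 13, F = 15, A = 10, E = 14
3DFADE = 3 × 16^5 + 13 × 16^4 + 15 × 16^3 + 10 × 16^2 + 13 × 16^1 + 14 × 16^0
= 3 × 1048576 + 13 × 65536 + 15 × 4096 + 10 × 256 + 13 × 16 + 14 × 1
= 3145728 + 851968 + 61440 + 2560 + 208 + 14
= 4061918



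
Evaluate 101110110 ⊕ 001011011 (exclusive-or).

XOR: 1 when bits differ
  101110110
^ 001011011
-----------
  100101101
Decimal: 374 ^ 91 = 301



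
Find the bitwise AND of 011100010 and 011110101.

AND: 1 only when both bits are 1
  011100010
& 011110101
-----------
  011100000
Decimal: 226 & 245 = 224



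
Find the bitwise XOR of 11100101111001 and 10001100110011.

XOR: 1 when bits differ
  11100101111001
^ 10001100110011
----------------
  01101001001010
Decimal: 14713 ^ 9011 = 6730



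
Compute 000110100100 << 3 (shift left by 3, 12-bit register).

Original: 000110100100 (decimal 420)
Shift left by 3 positions
Append 3 zeros on the right
Result: 110100100000 (decimal 3360)
Equivalent: 420 << 3 = 420 × 2^3 = 3360



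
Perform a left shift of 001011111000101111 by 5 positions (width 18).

Original: 001011111000101111 (decimal 48687)
Shift left by 5 positions
Append 5 zeros on the right and drop the 5 high bits that overflow the 18-bit width
Result: 111100010111100000 (decimal 247264)
Equivalent: 48687 << 5 = 48687 × 2^5 = 1557984, truncated to 18 bits = 247264



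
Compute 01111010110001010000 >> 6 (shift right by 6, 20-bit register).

Original: 01111010110001010000 (decimal 502864)
Shift right by 6 positions
Drop the 6 low bits; fill with zeros on the left
Result: 00000001111010110001 (decimal 7857)
Equivalent: 502864 >> 6 = 502864 ÷ 2^6 = 7857



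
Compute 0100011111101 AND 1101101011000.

AND: 1 only when both bits are 1
  0100011111101
& 1101101011000
---------------
  0100001011000
Decimal: 2301 & 7000 = 2136



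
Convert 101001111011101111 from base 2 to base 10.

Sum of powers of 2 for each 1-bit:
2^0 + 2^1 + 2^2 + 2^3 + 2^5 + 2^6 + 2^7 + 2^9 + 2^10 + 2^11 + 2^12 + 2^15 + 2^17
= 1 + 2 + 4 + 8 + 32 + 64 + 128 + 512 + 1024 + 2048 + 4096 + 32768 + 131072
= 171759



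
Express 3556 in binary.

Using repeated division by 2:
3556 ÷ 2 = 1778 remainder 0
1778 ÷ 2 = 889 remainder 0
889 ÷ 2 = 444 remainder 1
444 ÷ 2 = 222 remainder 0
222 ÷ 2 = 111 remainder 0
111 ÷ 2 = 55 remainder 1
55 ÷ 2 = 27 remainder 1
27 ÷ 2 = 13 remainder 1
13 ÷ 2 = 6 remainder 1
6 ÷ 2 = 3 remainder 0
3 ÷ 2 = 1 remainder 1
1 ÷ 2 = 0 remainder 1
Reading remainders bottom to top: 110111100100



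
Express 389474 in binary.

Using repeated division by 2:
389474 ÷ 2 = 194737 remainder 0
194737 ÷ 2 = 97368 remainder 1
97368 ÷ 2 = 48684 remainder 0
48684 ÷ 2 = 24342 remainder 0
24342 ÷ 2 = 12171 remainder 0
12171 ÷ 2 = 6085 remainder 1
6085 ÷ 2 = 3042 remainder 1
3042 ÷ 2 = 1521 remainder 0
1521 ÷ 2 = 760 remainder 1
760 ÷ 2 = 380 remainder 0
380 ÷ 2 = 190 remainder 0
190 ÷ 2 = 95 remainder 0
95 ÷ 2 = 47 remainder 1
47 ÷ 2 = 23 remainder 1
23 ÷ 2 = 11 remainder 1
11 ÷ 2 = 5 remainder 1
5 ÷ 2 = 2 remainder 1
2 ÷ 2 = 1 remainder 0
1 ÷ 2 = 0 remainder 1
Reading remainders bottom to top: 1011111000101100010



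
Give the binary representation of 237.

Using repeated division by 2:
237 ÷ 2 = 118 remainder 1
118 ÷ 2 = 59 remainder 0
59 ÷ 2 = 29 remainder 1
29 ÷ 2 = 14 remainder 1
14 ÷ 2 = 7 remainder 0
7 ÷ 2 = 3 remainder 1
3 ÷ 2 = 1 remainder 1
1 ÷ 2 = 0 remainder 1
Reading remainders bottom to top: 11101101



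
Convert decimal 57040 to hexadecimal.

Using repeated division by 16 (digits 10–15 are A–F):
57040 ÷ 16 = 3565 remainder 0
3565 ÷ 16 = 222 remainder 13 (D)
222 ÷ 16 = 13 remainder 14 (E)
13 ÷ 16 = 0 remainder 13 (D)
Reading remainders bottom to top: DED0



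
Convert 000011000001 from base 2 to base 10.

Sum of powers of 2 for each 1-bit:
2^0 + 2^6 + 2^7
= 1 + 64 + 128
= 193



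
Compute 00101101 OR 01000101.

OR: 1 when either bit is 1
  00101101
| 01000101
----------
  01101101
Decimal: 45 | 69 = 109



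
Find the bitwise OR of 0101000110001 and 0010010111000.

OR: 1 when either bit is 1
  0101000110001
| 0010010111000
---------------
  0111010111001
Decimal: 2609 | 1208 = 3769



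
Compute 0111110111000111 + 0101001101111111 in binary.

Add column by column from the right: bit + bit + carry-in; write the sum mod 2, carry 1 when the sum is 2 or 3.
carry:  1111111111111110
        0111110111000111
+       0101001101111111
------------------------
       01101000101000110
(the carry out of the leftmost column, 0, becomes the leading bit)
Decimal check:
  0111110111000111 = 16384 + 8192 + 4096 + 2048 + 1024 + 256 + 128 + 64 + 4 + 2 + 1 = 32199
  0101001101111111 = 16384 + 4096 + 512 + 256 + 64 + 32 + 16 + 8 + 4 + 2 + 1 = 21375
  32199 + 21375 = 53574, and 01101000101000110 = 32768 + 16384 + 4096 + 256 + 64 + 4 + 2 = 53574 ✓



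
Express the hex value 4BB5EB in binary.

Convert each hex digit to 4 bits:
  4 = 0100
  B = 1011
  B = 1011
  5 = 0101
  E = 1110
  B = 1011
Concatenate: 010010111011010111101011



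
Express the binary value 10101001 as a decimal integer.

Sum of powers of 2 for each 1-bit:
2^0 + 2^3 + 2^5 + 2^7
= 1 + 8 + 32 + 128
= 169



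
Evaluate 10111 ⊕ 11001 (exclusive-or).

XOR: 1 when bits differ
  10111
^ 11001
-------
  01110
Decimal: 23 ^ 25 = 14



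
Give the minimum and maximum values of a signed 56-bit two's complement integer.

For 56-bit two's complement:
Minimum: -2^55 = -36028797018963968
Maximum: 2^55 - 1 = 36028797018963967



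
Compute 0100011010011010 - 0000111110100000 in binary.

Method 1 - Direct subtraction (column by column from the right: bit − bit − borrow-in; if negative, add 2 and borrow 1 from the next column):
borrow: 0111111111000000
        0100011010011010
-       0000111110100000
------------------------
        0011011011111010

Method 2 - Add two's complement:
Two's complement of 0000111110100000: invert → 1111000001011111, add 1 → 1111000001100000
  0100011010011010
+ 1111000001100000
------------------
 10011011011111010  (end carry out of the top bit = 1)
Discarding the end carry: 0011011011111010
Decimal check:
  0100011010011010 = 16384 + 1024 + 512 + 128 + 16 + 8 + 2 = 18074
  0000111110100000 = 2048 + 1024 + 512 + 256 + 128 + 32 = 4000
  18074 - 4000 = 14074, and 0011011011111010 = 8192 + 4096 + 1024 + 512 + 128 + 64 + 32 + 16 + 8 + 2 = 14074 ✓



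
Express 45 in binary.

Using repeated division by 2:
45 ÷ 2 = 22 remainder 1
22 ÷ 2 = 11 remainder 0
11 ÷ 2 = 5 remainder 1
5 ÷ 2 = 2 remainder 1
2 ÷ 2 = 1 remainder 0
1 ÷ 2 = 0 remainder 1
Reading remainders bottom to top: 101101



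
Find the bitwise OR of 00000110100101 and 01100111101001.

OR: 1 when either bit is 1
  00000110100101
| 01100111101001
----------------
  01100111101101
Decimal: 421 | 6633 = 6637



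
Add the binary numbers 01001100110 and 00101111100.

Add column by column from the right: bit + bit + carry-in; write the sum mod 2, carry 1 when the sum is 2 or 3.
carry:  00011111000
        01001100110
+       00101111100
-------------------
       001111100010
(the carry out of the leftmost column, 0, becomes the leading bit)
Decimal check:
  01001100110 = 512 + 64 + 32 + 4 + 2 = 614
  00101111100 = 256 + 64 + 32 + 16 + 8 + 4 = 380
  614 + 380 = 994, and 001111100010 = 512 + 256 + 128 + 64 + 32 + 2 = 994 ✓



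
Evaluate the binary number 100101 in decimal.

Sum of powers of 2 for each 1-bit:
2^0 + 2^2 + 2^5
= 1 + 4 + 32
= 37



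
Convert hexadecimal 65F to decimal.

Expand by place value (powers of 16):
Digit values: F = 15
65F = 6 × 16^2 + 5 × 16^1 + 15 × 16^0
= 6 × 256 + 5 × 16 + 15 × 1
= 1536 + 80 + 15
= 1631



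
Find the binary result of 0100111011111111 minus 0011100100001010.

Method 1 - Direct subtraction (column by column from the right: bit − bit − borrow-in; if negative, add 2 and borrow 1 from the next column):
borrow: 0110001000000000
        0100111011111111
-       0011100100001010
------------------------
        0001010111110101

Method 2 - Add two's complement:
Two's complement of 0011100100001010: invert → 1100011011110101, add 1 → 1100011011110110
  0100111011111111
+ 1100011011110110
------------------
 10001010111110101  (end carry out of the top bit = 1)
Discarding the end carry: 0001010111110101
Decimal check:
  0100111011111111 = 16384 + 2048 + 1024 + 512 + 128 + 64 + 32 + 16 + 8 + 4 + 2 + 1 = 20223
  0011100100001010 = 8192 + 4096 + 2048 + 256 + 8 + 2 = 14602
  20223 - 14602 = 5621, and 0001010111110101 = 4096 + 1024 + 256 + 128 + 64 + 32 + 16 + 4 + 1 = 5621 ✓

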